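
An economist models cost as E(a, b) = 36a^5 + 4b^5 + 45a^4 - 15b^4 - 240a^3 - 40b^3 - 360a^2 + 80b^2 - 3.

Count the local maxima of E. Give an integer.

4

E separates as a function of a plus a function of b, so ∇E=0 decouples.
∂E/∂a = 180a(a - 2)(a + 1)(a + 2) = 0 at a ∈ {-2, -1, 0, 2}; ∂E/∂b = 20b(b - 4)(b - 1)(b + 2) = 0 at b ∈ {-2, 0, 1, 4}.
The Hessian is diagonal: diag(E_aa, E_bb). Second derivatives: E_aa(-2)=-1440, E_aa(-1)=540, E_aa(0)=-720, E_aa(2)=4320; E_bb(-2)=-720, E_bb(0)=160, E_bb(1)=-180, E_bb(4)=1440.
Local maxima occur where both diagonal entries negative: (-2, -2), (-2, 1), (0, -2), (0, 1). Count: 4.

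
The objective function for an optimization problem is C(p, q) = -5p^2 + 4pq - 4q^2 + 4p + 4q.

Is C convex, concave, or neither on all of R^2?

concave

C is quadratic, so its Hessian is the constant matrix H = [[-10, 4], [4, -8]].
det(H) = 64, tr(H) = -18.
det(H) > 0 and tr(H) < 0, so H is negative definite everywhere: concave.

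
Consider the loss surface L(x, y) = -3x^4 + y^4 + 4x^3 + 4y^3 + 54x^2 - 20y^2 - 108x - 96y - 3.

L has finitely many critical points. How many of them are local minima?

L separates as a function of x plus a function of y, so ∇L=0 decouples.
∂L/∂x = -12(x - 3)(x - 1)(x + 3) = 0 at x ∈ {-3, 1, 3}; ∂L/∂y = 4(y - 3)(y + 2)(y + 4) = 0 at y ∈ {-4, -2, 3}.
The Hessian is diagonal: diag(L_xx, L_yy). Second derivatives: L_xx(-3)=-288, L_xx(1)=96, L_xx(3)=-144; L_yy(-4)=56, L_yy(-2)=-40, L_yy(3)=140.
Local minima occur where both diagonal entries positive: (1, -4), (1, 3). Count: 2.

2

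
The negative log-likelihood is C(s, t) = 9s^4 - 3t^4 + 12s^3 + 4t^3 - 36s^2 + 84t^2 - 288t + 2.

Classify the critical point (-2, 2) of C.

local minimum

The mixed partial ∂²C/∂s∂t is 0, so the Hessian at any point is diag(C_ss, C_tt) = diag(36(3s^2 + 2s - 2), 12(-3t^2 + 2t + 14)).
At (-2, 2): H = diag(216, 72).
Both eigenvalues are positive, so H is positive definite: a local minimum.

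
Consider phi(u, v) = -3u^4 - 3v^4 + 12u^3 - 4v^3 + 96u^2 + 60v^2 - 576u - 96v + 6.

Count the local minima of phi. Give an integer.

1

phi separates as a function of u plus a function of v, so ∇phi=0 decouples.
∂phi/∂u = -12(u - 4)(u - 3)(u + 4) = 0 at u ∈ {-4, 3, 4}; ∂phi/∂v = -12(v - 2)(v - 1)(v + 4) = 0 at v ∈ {-4, 1, 2}.
The Hessian is diagonal: diag(phi_uu, phi_vv). Second derivatives: phi_uu(-4)=-672, phi_uu(3)=84, phi_uu(4)=-96; phi_vv(-4)=-360, phi_vv(1)=60, phi_vv(2)=-72.
Local minima occur where both diagonal entries positive: (3, 1). Count: 1.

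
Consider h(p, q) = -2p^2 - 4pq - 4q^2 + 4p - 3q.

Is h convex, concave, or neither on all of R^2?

h is quadratic, so its Hessian is the constant matrix H = [[-4, -4], [-4, -8]].
det(H) = 16, tr(H) = -12.
det(H) > 0 and tr(H) < 0, so H is negative definite everywhere: concave.

concave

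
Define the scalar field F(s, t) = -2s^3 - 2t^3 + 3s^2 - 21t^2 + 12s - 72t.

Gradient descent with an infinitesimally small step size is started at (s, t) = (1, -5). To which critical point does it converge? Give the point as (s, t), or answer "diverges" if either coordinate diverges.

(-1, -4)

F is separable, so gradient descent decouples: s follows -∂F/∂s, t follows -∂F/∂t.
∂F/∂s = -6(s - 2)(s + 1); at s=1 this is 12, so s decreases.
∂F/∂t = -6(t + 3)(t + 4); at t=-5 this is -12, so t increases.
s converges to its nearest critical value -1 (a local min of the s-part); t converges to -4. The iterate converges to (-1, -4).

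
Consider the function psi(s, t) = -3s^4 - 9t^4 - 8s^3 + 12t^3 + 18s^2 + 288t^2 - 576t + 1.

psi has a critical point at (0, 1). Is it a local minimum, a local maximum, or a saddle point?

The mixed partial ∂²psi/∂s∂t is 0, so the Hessian at any point is diag(psi_ss, psi_tt) = diag(12(-3s^2 - 4s + 3), 36(-3t^2 + 2t + 16)).
At (0, 1): H = diag(36, 540).
Both eigenvalues are positive, so H is positive definite: a local minimum.

local minimum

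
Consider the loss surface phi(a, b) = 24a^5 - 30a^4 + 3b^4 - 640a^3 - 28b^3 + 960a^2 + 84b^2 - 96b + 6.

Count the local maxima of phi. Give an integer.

2

phi separates as a function of a plus a function of b, so ∇phi=0 decouples.
∂phi/∂a = 120a(a - 4)(a - 1)(a + 4) = 0 at a ∈ {-4, 0, 1, 4}; ∂phi/∂b = 12(b - 4)(b - 2)(b - 1) = 0 at b ∈ {1, 2, 4}.
The Hessian is diagonal: diag(phi_aa, phi_bb). Second derivatives: phi_aa(-4)=-19200, phi_aa(0)=1920, phi_aa(1)=-1800, phi_aa(4)=11520; phi_bb(1)=36, phi_bb(2)=-24, phi_bb(4)=72.
Local maxima occur where both diagonal entries negative: (-4, 2), (1, 2). Count: 2.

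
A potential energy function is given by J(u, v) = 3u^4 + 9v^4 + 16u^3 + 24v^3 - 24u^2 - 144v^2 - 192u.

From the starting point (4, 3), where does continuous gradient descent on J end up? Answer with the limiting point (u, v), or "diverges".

J is separable, so gradient descent decouples: u follows -∂J/∂u, v follows -∂J/∂v.
∂J/∂u = 12(u - 2)(u + 2)(u + 4); at u=4 this is 1152, so u decreases.
∂J/∂v = 36v(v - 2)(v + 4); at v=3 this is 756, so v decreases.
u converges to its nearest critical value 2 (a local min of the u-part); v converges to 2. The iterate converges to (2, 2).

(2, 2)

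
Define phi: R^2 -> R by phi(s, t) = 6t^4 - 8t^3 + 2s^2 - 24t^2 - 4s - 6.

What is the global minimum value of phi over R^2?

-72

phi(s,t) separates as P(s) + Q(t) − 6, so its minimum is min P + min Q − 6.
P'(s) = 4s - 4 vanishes at s ∈ {1}; Q'(t) = 24t(t - 2)(t + 1) vanishes at t ∈ {-1, 0, 2}.
Local minima of P (where P''>0): P(1)=-2. Local minima of Q: Q(-1)=-10, Q(2)=-64.
So the global minimum of phi is P(1) + Q(2) − 6 = -2 − 64 − 6 = -72, attained at (1, 2).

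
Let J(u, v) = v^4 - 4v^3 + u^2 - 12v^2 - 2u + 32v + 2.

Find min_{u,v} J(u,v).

-63

J(u,v) separates as P(u) + Q(v) + 2, so its minimum is min P + min Q + 2.
P'(u) = 2u - 2 vanishes at u ∈ {1}; Q'(v) = 4(v - 4)(v - 1)(v + 2) vanishes at v ∈ {-2, 1, 4}.
Local minima of P (where P''>0): P(1)=-1. Local minima of Q: Q(-2)=-64, Q(4)=-64.
So the global minimum of J is P(1) + Q(-2) + 2 = -1 − 64 + 2 = -63, attained at (1, -2).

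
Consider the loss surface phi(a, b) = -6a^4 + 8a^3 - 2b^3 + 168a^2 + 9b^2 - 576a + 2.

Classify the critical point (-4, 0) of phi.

saddle point

The mixed partial ∂²phi/∂a∂b is 0, so the Hessian at any point is diag(phi_aa, phi_bb) = diag(24(-3a^2 + 2a + 14), 6(-2b + 3)).
At (-4, 0): H = diag(-1008, 18).
The eigenvalues have opposite signs, so H is indefinite: a saddle point.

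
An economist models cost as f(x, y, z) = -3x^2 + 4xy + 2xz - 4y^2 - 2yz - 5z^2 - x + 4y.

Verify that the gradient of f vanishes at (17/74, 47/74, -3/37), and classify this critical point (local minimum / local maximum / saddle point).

local maximum

∇f = (-6x + 4y + 2z - 1, 4x - 8y - 2z + 4, 2x - 2y - 10z); substituting (17/74, 47/74, -3/37) gives ∇f = (0, 0, 0), so (17/74, 47/74, -3/37) is indeed a critical point.
The Hessian is constant: H = [[-6, 4, 2], [4, -8, -2], [2, -2, -10]].
Leading principal minors: Δ₁ = -6, Δ₂ = 32, Δ₃ = -296.
The minors alternate sign starting negative (−, +, −), so H is negative definite: a local maximum.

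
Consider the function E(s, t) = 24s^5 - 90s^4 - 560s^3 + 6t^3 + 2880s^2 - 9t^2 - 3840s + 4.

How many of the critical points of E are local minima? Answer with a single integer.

2

E separates as a function of s plus a function of t, so ∇E=0 decouples.
∂E/∂s = 120(s - 4)(s - 2)(s - 1)(s + 4) = 0 at s ∈ {-4, 1, 2, 4}; ∂E/∂t = 18t(t - 1) = 0 at t ∈ {0, 1}.
The Hessian is diagonal: diag(E_ss, E_tt). Second derivatives: E_ss(-4)=-28800, E_ss(1)=1800, E_ss(2)=-1440, E_ss(4)=5760; E_tt(0)=-18, E_tt(1)=18.
Local minima occur where both diagonal entries positive: (1, 1), (4, 1). Count: 2.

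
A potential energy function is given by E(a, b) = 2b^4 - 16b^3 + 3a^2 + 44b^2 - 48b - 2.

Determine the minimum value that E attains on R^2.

-20

E(a,b) separates as P(a) + Q(b) − 2, so its minimum is min P + min Q − 2.
P'(a) = 6a vanishes at a ∈ {0}; Q'(b) = 8(b - 3)(b - 2)(b - 1) vanishes at b ∈ {1, 2, 3}.
Local minima of P (where P''>0): P(0)=0. Local minima of Q: Q(1)=-18, Q(3)=-18.
So the global minimum of E is P(0) + Q(1) − 2 = 0 − 18 − 2 = -20, attained at (0, 1).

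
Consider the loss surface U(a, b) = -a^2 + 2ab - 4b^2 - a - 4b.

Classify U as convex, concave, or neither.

U is quadratic, so its Hessian is the constant matrix H = [[-2, 2], [2, -8]].
det(H) = 12, tr(H) = -10.
det(H) > 0 and tr(H) < 0, so H is negative definite everywhere: concave.

concave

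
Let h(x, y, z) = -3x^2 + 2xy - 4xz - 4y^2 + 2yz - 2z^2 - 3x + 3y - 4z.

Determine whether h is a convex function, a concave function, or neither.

concave

h is quadratic, so its Hessian is the constant matrix H = [[-6, 2, -4], [2, -8, 2], [-4, 2, -4]].
Leading principal minors: -6, 44, -56.
Signs alternate −, +, − ⇒ H ≺ 0 ⇒ concave.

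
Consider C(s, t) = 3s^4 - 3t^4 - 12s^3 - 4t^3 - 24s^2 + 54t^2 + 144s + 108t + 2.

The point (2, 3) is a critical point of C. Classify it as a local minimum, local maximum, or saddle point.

local maximum

The mixed partial ∂²C/∂s∂t is 0, so the Hessian at any point is diag(C_ss, C_tt) = diag(12(3s^2 - 6s - 4), 12(-3t^2 - 2t + 9)).
At (2, 3): H = diag(-48, -288).
Both eigenvalues are negative, so H is negative definite: a local maximum.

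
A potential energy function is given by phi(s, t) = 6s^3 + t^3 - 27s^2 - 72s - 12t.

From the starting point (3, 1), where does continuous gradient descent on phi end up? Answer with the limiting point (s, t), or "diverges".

phi is separable, so gradient descent decouples: s follows -∂phi/∂s, t follows -∂phi/∂t.
∂phi/∂s = 18(s - 4)(s + 1); at s=3 this is -72, so s increases.
∂phi/∂t = 3(t - 2)(t + 2); at t=1 this is -9, so t increases.
s converges to its nearest critical value 4 (a local min of the s-part); t converges to 2. The iterate converges to (4, 2).

(4, 2)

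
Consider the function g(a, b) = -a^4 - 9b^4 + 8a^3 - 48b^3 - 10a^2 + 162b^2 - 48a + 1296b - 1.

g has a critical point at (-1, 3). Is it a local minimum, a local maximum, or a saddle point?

local maximum

The mixed partial ∂²g/∂a∂b is 0, so the Hessian at any point is diag(g_aa, g_bb) = diag(4(-3a^2 + 12a - 5), 36(-3b^2 - 8b + 9)).
At (-1, 3): H = diag(-80, -1512).
Both eigenvalues are negative, so H is negative definite: a local maximum.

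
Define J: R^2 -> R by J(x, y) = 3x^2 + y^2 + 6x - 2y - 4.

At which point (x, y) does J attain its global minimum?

J(x,y) separates as P(x) + Q(y) − 4, so its minimum is min P + min Q − 4.
P'(x) = 6x + 6 vanishes at x ∈ {-1}; Q'(y) = 2y - 2 vanishes at y ∈ {1}.
Local minima of P (where P''>0): P(-1)=-3. Local minima of Q: Q(1)=-1.
So the global minimum of J is P(-1) + Q(1) − 4 = -3 − 1 − 4 = -8, attained at (-1, 1).

(-1, 1)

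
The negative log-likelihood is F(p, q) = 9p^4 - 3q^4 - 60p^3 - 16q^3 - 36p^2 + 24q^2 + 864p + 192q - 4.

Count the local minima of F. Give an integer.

2

F separates as a function of p plus a function of q, so ∇F=0 decouples.
∂F/∂p = 36(p - 4)(p - 3)(p + 2) = 0 at p ∈ {-2, 3, 4}; ∂F/∂q = -12(q - 2)(q + 2)(q + 4) = 0 at q ∈ {-4, -2, 2}.
The Hessian is diagonal: diag(F_pp, F_qq). Second derivatives: F_pp(-2)=1080, F_pp(3)=-180, F_pp(4)=216; F_qq(-4)=-144, F_qq(-2)=96, F_qq(2)=-288.
Local minima occur where both diagonal entries positive: (-2, -2), (4, -2). Count: 2.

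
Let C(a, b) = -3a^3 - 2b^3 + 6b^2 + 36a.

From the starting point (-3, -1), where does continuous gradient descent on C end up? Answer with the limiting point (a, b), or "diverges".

C is separable, so gradient descent decouples: a follows -∂C/∂a, b follows -∂C/∂b.
∂C/∂a = -9(a - 2)(a + 2); at a=-3 this is -45, so a increases.
∂C/∂b = -6b(b - 2); at b=-1 this is -18, so b increases.
a converges to its nearest critical value -2 (a local min of the a-part); b converges to 0. The iterate converges to (-2, 0).

(-2, 0)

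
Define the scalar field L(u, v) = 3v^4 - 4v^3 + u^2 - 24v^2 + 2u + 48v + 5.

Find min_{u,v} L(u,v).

-108

L(u,v) separates as P(u) + Q(v) + 5, so its minimum is min P + min Q + 5.
P'(u) = 2u + 2 vanishes at u ∈ {-1}; Q'(v) = 12(v - 2)(v - 1)(v + 2) vanishes at v ∈ {-2, 1, 2}.
Local minima of P (where P''>0): P(-1)=-1. Local minima of Q: Q(-2)=-112, Q(2)=16.
So the global minimum of L is P(-1) + Q(-2) + 5 = -1 − 112 + 5 = -108, attained at (-1, -2).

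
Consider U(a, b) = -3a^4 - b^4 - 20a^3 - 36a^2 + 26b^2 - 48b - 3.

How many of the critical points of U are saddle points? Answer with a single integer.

U separates as a function of a plus a function of b, so ∇U=0 decouples.
∂U/∂a = -12a(a + 2)(a + 3) = 0 at a ∈ {-3, -2, 0}; ∂U/∂b = -4(b - 3)(b - 1)(b + 4) = 0 at b ∈ {-4, 1, 3}.
The Hessian is diagonal: diag(U_aa, U_bb). Second derivatives: U_aa(-3)=-36, U_aa(-2)=24, U_aa(0)=-72; U_bb(-4)=-140, U_bb(1)=40, U_bb(3)=-56.
Saddle points occur where the two diagonal entries have opposite signs: (-3, 1), (-2, -4), (-2, 3), (0, 1). Count: 4.

4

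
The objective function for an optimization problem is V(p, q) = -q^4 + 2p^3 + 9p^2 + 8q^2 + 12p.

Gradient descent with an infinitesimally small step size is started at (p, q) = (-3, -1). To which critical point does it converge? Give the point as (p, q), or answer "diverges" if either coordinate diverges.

V is separable, so gradient descent decouples: p follows -∂V/∂p, q follows -∂V/∂q.
∂V/∂p = 6(p + 1)(p + 2); at p=-3 this is 12, so p decreases.
∂V/∂q = -4q(q - 2)(q + 2); at q=-1 this is -12, so q increases.
The p-coordinate has no critical point in that direction and runs off to infinity.

diverges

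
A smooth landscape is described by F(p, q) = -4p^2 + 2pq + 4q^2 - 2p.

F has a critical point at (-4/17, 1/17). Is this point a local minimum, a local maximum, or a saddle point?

saddle point

The Hessian of F is constant: H = [[-8, 2], [2, 8]].
det(H) = (-8)·8 − 2² = -68.
Since det(H) < 0, H is indefinite and the critical point is a saddle point.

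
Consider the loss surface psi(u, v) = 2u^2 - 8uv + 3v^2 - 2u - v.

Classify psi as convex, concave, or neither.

neither

psi is quadratic, so its Hessian is the constant matrix H = [[4, -8], [-8, 6]].
det(H) = -40, tr(H) = 10.
det(H) < 0, so H is indefinite: neither convex nor concave.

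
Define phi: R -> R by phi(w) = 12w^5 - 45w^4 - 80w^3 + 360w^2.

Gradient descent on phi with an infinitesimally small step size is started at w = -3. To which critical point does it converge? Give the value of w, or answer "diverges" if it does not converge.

diverges

phi'(w) = 60w(w - 3)(w - 2)(w + 2), so phi'(-3) = 5400.
Gradient descent moves in the -phi' direction, i.e. w is decreasing.
There is no critical point below w=-3, and phi' keeps the same sign, so the iterate runs off to −∞.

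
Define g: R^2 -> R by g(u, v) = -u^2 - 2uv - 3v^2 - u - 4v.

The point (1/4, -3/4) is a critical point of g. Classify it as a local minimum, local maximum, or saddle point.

local maximum

The Hessian of g is constant: H = [[-2, -2], [-2, -6]].
det(H) = (-2)·(-6) − (-2)² = 8.
det(H) > 0 and tr(H) = -8 < 0, so H is negative definite and the point is a local maximum.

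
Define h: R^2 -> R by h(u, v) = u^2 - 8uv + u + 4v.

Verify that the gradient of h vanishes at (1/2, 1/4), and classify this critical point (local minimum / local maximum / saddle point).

saddle point

∇h = (2u - 8v + 1, -8u + 4); substituting (1/2, 1/4) gives ∇h = (0, 0), so (1/2, 1/4) is indeed a critical point.
The Hessian of h is constant: H = [[2, -8], [-8, 0]].
det(H) = 2·0 − (-8)² = -64.
Since det(H) < 0, H is indefinite and the critical point is a saddle point.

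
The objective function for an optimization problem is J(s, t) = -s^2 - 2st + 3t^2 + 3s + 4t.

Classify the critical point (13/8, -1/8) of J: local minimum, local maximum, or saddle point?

The Hessian of J is constant: H = [[-2, -2], [-2, 6]].
det(H) = (-2)·6 − (-2)² = -16.
Since det(H) < 0, H is indefinite and the critical point is a saddle point.

saddle point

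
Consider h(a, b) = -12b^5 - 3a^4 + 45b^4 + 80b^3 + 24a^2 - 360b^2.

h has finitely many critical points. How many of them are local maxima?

h separates as a function of a plus a function of b, so ∇h=0 decouples.
∂h/∂a = -12a(a - 2)(a + 2) = 0 at a ∈ {-2, 0, 2}; ∂h/∂b = -60b(b - 3)(b - 2)(b + 2) = 0 at b ∈ {-2, 0, 2, 3}.
The Hessian is diagonal: diag(h_aa, h_bb). Second derivatives: h_aa(-2)=-96, h_aa(0)=48, h_aa(2)=-96; h_bb(-2)=2400, h_bb(0)=-720, h_bb(2)=480, h_bb(3)=-900.
Local maxima occur where both diagonal entries negative: (-2, 0), (-2, 3), (2, 0), (2, 3). Count: 4.

4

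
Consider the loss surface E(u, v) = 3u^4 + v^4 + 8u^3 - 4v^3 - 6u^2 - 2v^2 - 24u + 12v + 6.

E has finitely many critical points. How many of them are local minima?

4

E separates as a function of u plus a function of v, so ∇E=0 decouples.
∂E/∂u = 12(u - 1)(u + 1)(u + 2) = 0 at u ∈ {-2, -1, 1}; ∂E/∂v = 4(v - 3)(v - 1)(v + 1) = 0 at v ∈ {-1, 1, 3}.
The Hessian is diagonal: diag(E_uu, E_vv). Second derivatives: E_uu(-2)=36, E_uu(-1)=-24, E_uu(1)=72; E_vv(-1)=32, E_vv(1)=-16, E_vv(3)=32.
Local minima occur where both diagonal entries positive: (-2, -1), (-2, 3), (1, -1), (1, 3). Count: 4.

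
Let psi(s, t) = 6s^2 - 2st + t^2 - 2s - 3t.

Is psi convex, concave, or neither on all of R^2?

psi is quadratic, so its Hessian is the constant matrix H = [[12, -2], [-2, 2]].
det(H) = 20, tr(H) = 14.
det(H) > 0 and tr(H) > 0, so H is positive definite everywhere: convex.

convex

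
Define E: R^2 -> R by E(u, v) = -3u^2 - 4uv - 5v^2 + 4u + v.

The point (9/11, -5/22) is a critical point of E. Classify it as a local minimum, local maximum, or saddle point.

local maximum

The Hessian of E is constant: H = [[-6, -4], [-4, -10]].
det(H) = (-6)·(-10) − (-4)² = 44.
det(H) > 0 and tr(H) = -16 < 0, so H is negative definite and the point is a local maximum.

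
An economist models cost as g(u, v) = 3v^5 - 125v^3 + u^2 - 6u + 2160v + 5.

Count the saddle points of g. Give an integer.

2

g separates as a function of u plus a function of v, so ∇g=0 decouples.
∂g/∂u = 2(u - 3) = 0 at u ∈ {3}; ∂g/∂v = 15(v - 4)(v - 3)(v + 3)(v + 4) = 0 at v ∈ {-4, -3, 3, 4}.
The Hessian is diagonal: diag(g_uu, g_vv). Second derivatives: g_uu(3)=2; g_vv(-4)=-840, g_vv(-3)=630, g_vv(3)=-630, g_vv(4)=840.
Saddle points occur where the two diagonal entries have opposite signs: (3, -4), (3, 3). Count: 2.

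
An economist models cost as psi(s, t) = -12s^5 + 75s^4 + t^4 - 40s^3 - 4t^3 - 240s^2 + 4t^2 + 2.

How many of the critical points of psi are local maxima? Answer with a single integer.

psi separates as a function of s plus a function of t, so ∇psi=0 decouples.
∂psi/∂s = -60s(s - 4)(s - 2)(s + 1) = 0 at s ∈ {-1, 0, 2, 4}; ∂psi/∂t = 4t(t - 2)(t - 1) = 0 at t ∈ {0, 1, 2}.
The Hessian is diagonal: diag(psi_ss, psi_tt). Second derivatives: psi_ss(-1)=900, psi_ss(0)=-480, psi_ss(2)=720, psi_ss(4)=-2400; psi_tt(0)=8, psi_tt(1)=-4, psi_tt(2)=8.
Local maxima occur where both diagonal entries negative: (0, 1), (4, 1). Count: 2.

2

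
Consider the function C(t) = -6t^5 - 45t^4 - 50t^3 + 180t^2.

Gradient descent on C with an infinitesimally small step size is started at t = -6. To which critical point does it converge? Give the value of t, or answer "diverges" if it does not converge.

C'(t) = -30t(t - 1)(t + 3)(t + 4), so C'(-6) = -7560.
Gradient descent moves in the -C' direction, i.e. t is increasing.
The nearest critical point in that direction is t = -4, where C'' = 600 > 0 (a local minimum). The iterate converges there.

-4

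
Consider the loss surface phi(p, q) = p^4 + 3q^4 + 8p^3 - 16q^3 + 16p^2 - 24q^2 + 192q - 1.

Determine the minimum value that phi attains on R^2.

phi(p,q) separates as A(p) + B(q) − 1, so its minimum is min A + min B − 1.
A'(p) = 4p(p + 2)(p + 4) vanishes at p ∈ {-4, -2, 0}; B'(q) = 12(q - 4)(q - 2)(q + 2) vanishes at q ∈ {-2, 2, 4}.
Local minima of A (where A''>0): A(-4)=0, A(0)=0. Local minima of B: B(-2)=-304, B(4)=128.
So the global minimum of phi is A(-4) + B(-2) − 1 = 0 − 304 − 1 = -305, attained at (-4, -2).

-305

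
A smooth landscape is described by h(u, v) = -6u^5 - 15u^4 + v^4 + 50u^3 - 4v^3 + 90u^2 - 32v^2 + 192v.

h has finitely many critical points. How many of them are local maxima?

h separates as a function of u plus a function of v, so ∇h=0 decouples.
∂h/∂u = -30u(u - 2)(u + 1)(u + 3) = 0 at u ∈ {-3, -1, 0, 2}; ∂h/∂v = 4(v - 4)(v - 3)(v + 4) = 0 at v ∈ {-4, 3, 4}.
The Hessian is diagonal: diag(h_uu, h_vv). Second derivatives: h_uu(-3)=900, h_uu(-1)=-180, h_uu(0)=180, h_uu(2)=-900; h_vv(-4)=224, h_vv(3)=-28, h_vv(4)=32.
Local maxima occur where both diagonal entries negative: (-1, 3), (2, 3). Count: 2.

2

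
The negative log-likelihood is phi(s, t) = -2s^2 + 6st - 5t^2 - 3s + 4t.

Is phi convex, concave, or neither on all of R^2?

concave

phi is quadratic, so its Hessian is the constant matrix H = [[-4, 6], [6, -10]].
det(H) = 4, tr(H) = -14.
det(H) > 0 and tr(H) < 0, so H is negative definite everywhere: concave.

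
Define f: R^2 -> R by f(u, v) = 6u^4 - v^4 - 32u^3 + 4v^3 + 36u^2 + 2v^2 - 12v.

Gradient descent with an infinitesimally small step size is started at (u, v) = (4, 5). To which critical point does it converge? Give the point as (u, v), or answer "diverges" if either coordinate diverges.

f is separable, so gradient descent decouples: u follows -∂f/∂u, v follows -∂f/∂v.
∂f/∂u = 24u(u - 3)(u - 1); at u=4 this is 288, so u decreases.
∂f/∂v = -4(v - 3)(v - 1)(v + 1); at v=5 this is -192, so v increases.
The v-coordinate has no critical point in that direction and runs off to infinity.

diverges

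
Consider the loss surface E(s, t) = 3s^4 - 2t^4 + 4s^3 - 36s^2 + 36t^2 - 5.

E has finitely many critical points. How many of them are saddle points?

5

E separates as a function of s plus a function of t, so ∇E=0 decouples.
∂E/∂s = 12s(s - 2)(s + 3) = 0 at s ∈ {-3, 0, 2}; ∂E/∂t = -8t(t - 3)(t + 3) = 0 at t ∈ {-3, 0, 3}.
The Hessian is diagonal: diag(E_ss, E_tt). Second derivatives: E_ss(-3)=180, E_ss(0)=-72, E_ss(2)=120; E_tt(-3)=-144, E_tt(0)=72, E_tt(3)=-144.
Saddle points occur where the two diagonal entries have opposite signs: (-3, -3), (-3, 3), (0, 0), (2, -3), (2, 3). Count: 5.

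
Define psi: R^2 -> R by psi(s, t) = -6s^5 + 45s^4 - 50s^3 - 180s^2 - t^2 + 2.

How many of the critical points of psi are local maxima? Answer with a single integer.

psi separates as a function of s plus a function of t, so ∇psi=0 decouples.
∂psi/∂s = -30s(s - 4)(s - 3)(s + 1) = 0 at s ∈ {-1, 0, 3, 4}; ∂psi/∂t = -2t = 0 at t ∈ {0}.
The Hessian is diagonal: diag(psi_ss, psi_tt). Second derivatives: psi_ss(-1)=600, psi_ss(0)=-360, psi_ss(3)=360, psi_ss(4)=-600; psi_tt(0)=-2.
Local maxima occur where both diagonal entries negative: (0, 0), (4, 0). Count: 2.

2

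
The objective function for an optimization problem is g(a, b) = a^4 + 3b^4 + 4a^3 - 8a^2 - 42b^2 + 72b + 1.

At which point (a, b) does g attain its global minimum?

g(a,b) separates as P(a) + Q(b) + 1, so its minimum is min P + min Q + 1.
P'(a) = 4a(a - 1)(a + 4) vanishes at a ∈ {-4, 0, 1}; Q'(b) = 12(b - 2)(b - 1)(b + 3) vanishes at b ∈ {-3, 1, 2}.
Local minima of P (where P''>0): P(-4)=-128, P(1)=-3. Local minima of Q: Q(-3)=-351, Q(2)=24.
So the global minimum of g is P(-4) + Q(-3) + 1 = -128 − 351 + 1 = -478, attained at (-4, -3).

(-4, -3)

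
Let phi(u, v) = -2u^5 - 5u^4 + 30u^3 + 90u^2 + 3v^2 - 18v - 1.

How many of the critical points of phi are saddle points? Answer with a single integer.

2

phi separates as a function of u plus a function of v, so ∇phi=0 decouples.
∂phi/∂u = -10u(u - 3)(u + 2)(u + 3) = 0 at u ∈ {-3, -2, 0, 3}; ∂phi/∂v = 6(v - 3) = 0 at v ∈ {3}.
The Hessian is diagonal: diag(phi_uu, phi_vv). Second derivatives: phi_uu(-3)=180, phi_uu(-2)=-100, phi_uu(0)=180, phi_uu(3)=-900; phi_vv(3)=6.
Saddle points occur where the two diagonal entries have opposite signs: (-2, 3), (3, 3). Count: 2.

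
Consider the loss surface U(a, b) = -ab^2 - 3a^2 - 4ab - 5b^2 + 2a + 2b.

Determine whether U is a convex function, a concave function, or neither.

neither

The term -ab^2 is cubic, so the Hessian is not constant.
∂²U/∂b² = -2a - 10, which takes both signs as a varies (negative for sufficiently large a). A diagonal entry of the Hessian changing sign means the Hessian is neither positive- nor negative-semidefinite on all of R^2.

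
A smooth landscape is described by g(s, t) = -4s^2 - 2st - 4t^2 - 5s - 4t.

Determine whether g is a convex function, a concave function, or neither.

g is quadratic, so its Hessian is the constant matrix H = [[-8, -2], [-2, -8]].
det(H) = 60, tr(H) = -16.
det(H) > 0 and tr(H) < 0, so H is negative definite everywhere: concave.

concave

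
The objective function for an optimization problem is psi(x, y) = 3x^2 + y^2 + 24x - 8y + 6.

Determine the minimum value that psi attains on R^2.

-58

psi(x,y) separates as P(x) + Q(y) + 6, so its minimum is min P + min Q + 6.
P'(x) = 6x + 24 vanishes at x ∈ {-4}; Q'(y) = 2y - 8 vanishes at y ∈ {4}.
Local minima of P (where P''>0): P(-4)=-48. Local minima of Q: Q(4)=-16.
So the global minimum of psi is P(-4) + Q(4) + 6 = -48 − 16 + 6 = -58, attained at (-4, 4).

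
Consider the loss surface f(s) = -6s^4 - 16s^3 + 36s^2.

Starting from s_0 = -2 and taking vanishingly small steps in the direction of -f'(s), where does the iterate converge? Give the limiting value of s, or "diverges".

0

f'(s) = -24s(s - 1)(s + 3), so f'(-2) = -144.
Gradient descent moves in the -f' direction, i.e. s is increasing.
The nearest critical point in that direction is s = 0, where f'' = 72 > 0 (a local minimum). The iterate converges there.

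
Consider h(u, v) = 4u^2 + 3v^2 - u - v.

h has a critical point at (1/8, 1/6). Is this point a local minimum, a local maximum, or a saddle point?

local minimum

The Hessian of h is constant: H = [[8, 0], [0, 6]].
det(H) = 8·6 − 0² = 48.
det(H) > 0 and tr(H) = 14 > 0, so H is positive definite and the point is a local minimum.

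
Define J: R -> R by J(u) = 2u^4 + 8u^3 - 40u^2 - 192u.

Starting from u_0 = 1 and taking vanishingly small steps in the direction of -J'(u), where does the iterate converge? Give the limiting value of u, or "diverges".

3

J'(u) = 8(u - 3)(u + 2)(u + 4), so J'(1) = -240.
Gradient descent moves in the -J' direction, i.e. u is increasing.
The nearest critical point in that direction is u = 3, where J'' = 280 > 0 (a local minimum). The iterate converges there.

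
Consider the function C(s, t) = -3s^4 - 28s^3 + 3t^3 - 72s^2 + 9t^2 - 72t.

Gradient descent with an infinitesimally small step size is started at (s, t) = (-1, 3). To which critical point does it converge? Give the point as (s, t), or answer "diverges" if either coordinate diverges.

C is separable, so gradient descent decouples: s follows -∂C/∂s, t follows -∂C/∂t.
∂C/∂s = -12s(s + 3)(s + 4); at s=-1 this is 72, so s decreases.
∂C/∂t = 9(t - 2)(t + 4); at t=3 this is 63, so t decreases.
s converges to its nearest critical value -3 (a local min of the s-part); t converges to 2. The iterate converges to (-3, 2).

(-3, 2)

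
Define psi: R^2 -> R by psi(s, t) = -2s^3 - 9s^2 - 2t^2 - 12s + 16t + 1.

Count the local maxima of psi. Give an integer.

psi separates as a function of s plus a function of t, so ∇psi=0 decouples.
∂psi/∂s = -6(s + 1)(s + 2) = 0 at s ∈ {-2, -1}; ∂psi/∂t = -4(t - 4) = 0 at t ∈ {4}.
The Hessian is diagonal: diag(psi_ss, psi_tt). Second derivatives: psi_ss(-2)=6, psi_ss(-1)=-6; psi_tt(4)=-4.
Local maxima occur where both diagonal entries negative: (-1, 4). Count: 1.

1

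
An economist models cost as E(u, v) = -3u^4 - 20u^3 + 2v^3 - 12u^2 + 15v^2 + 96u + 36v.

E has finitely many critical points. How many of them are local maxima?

2

E separates as a function of u plus a function of v, so ∇E=0 decouples.
∂E/∂u = -12(u - 1)(u + 2)(u + 4) = 0 at u ∈ {-4, -2, 1}; ∂E/∂v = 6(v + 2)(v + 3) = 0 at v ∈ {-3, -2}.
The Hessian is diagonal: diag(E_uu, E_vv). Second derivatives: E_uu(-4)=-120, E_uu(-2)=72, E_uu(1)=-180; E_vv(-3)=-6, E_vv(-2)=6.
Local maxima occur where both diagonal entries negative: (-4, -3), (1, -3). Count: 2.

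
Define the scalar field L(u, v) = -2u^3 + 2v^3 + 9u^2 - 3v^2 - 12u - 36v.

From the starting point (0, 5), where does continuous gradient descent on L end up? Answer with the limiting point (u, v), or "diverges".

L is separable, so gradient descent decouples: u follows -∂L/∂u, v follows -∂L/∂v.
∂L/∂u = -6(u - 2)(u - 1); at u=0 this is -12, so u increases.
∂L/∂v = 6(v - 3)(v + 2); at v=5 this is 84, so v decreases.
u converges to its nearest critical value 1 (a local min of the u-part); v converges to 3. The iterate converges to (1, 3).

(1, 3)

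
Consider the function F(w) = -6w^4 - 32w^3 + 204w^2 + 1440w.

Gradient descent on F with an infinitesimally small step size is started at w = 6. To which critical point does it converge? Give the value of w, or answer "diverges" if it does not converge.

F'(w) = -24(w - 4)(w + 3)(w + 5), so F'(6) = -4752.
Gradient descent moves in the -F' direction, i.e. w is increasing.
There is no critical point above w=6, and F' keeps the same sign, so the iterate runs off to +∞.

diverges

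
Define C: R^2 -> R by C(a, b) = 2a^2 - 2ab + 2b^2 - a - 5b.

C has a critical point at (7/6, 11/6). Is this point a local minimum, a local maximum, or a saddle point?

The Hessian of C is constant: H = [[4, -2], [-2, 4]].
det(H) = 4·4 − (-2)² = 12.
det(H) > 0 and tr(H) = 8 > 0, so H is positive definite and the point is a local minimum.

local minimum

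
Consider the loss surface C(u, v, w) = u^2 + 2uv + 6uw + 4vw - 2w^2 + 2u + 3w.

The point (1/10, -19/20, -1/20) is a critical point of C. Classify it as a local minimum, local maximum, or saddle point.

The Hessian is constant: H = [[2, 2, 6], [2, 0, 4], [6, 4, -4]].
Leading principal minors: Δ₁ = 2, Δ₂ = -4, Δ₃ = 80.
The minors fit neither the all-positive nor the alternating-sign pattern, so H is indefinite: a saddle point.

saddle point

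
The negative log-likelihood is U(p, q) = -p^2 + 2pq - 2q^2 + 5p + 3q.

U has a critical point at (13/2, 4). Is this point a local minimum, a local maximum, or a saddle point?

local maximum

The Hessian of U is constant: H = [[-2, 2], [2, -4]].
det(H) = (-2)·(-4) − 2² = 4.
det(H) > 0 and tr(H) = -6 < 0, so H is negative definite and the point is a local maximum.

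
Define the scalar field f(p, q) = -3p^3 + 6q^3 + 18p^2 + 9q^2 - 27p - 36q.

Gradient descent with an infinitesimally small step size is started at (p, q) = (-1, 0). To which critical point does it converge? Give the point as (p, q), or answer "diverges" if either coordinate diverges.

f is separable, so gradient descent decouples: p follows -∂f/∂p, q follows -∂f/∂q.
∂f/∂p = -9(p - 3)(p - 1); at p=-1 this is -72, so p increases.
∂f/∂q = 18(q - 1)(q + 2); at q=0 this is -36, so q increases.
p converges to its nearest critical value 1 (a local min of the p-part); q converges to 1. The iterate converges to (1, 1).

(1, 1)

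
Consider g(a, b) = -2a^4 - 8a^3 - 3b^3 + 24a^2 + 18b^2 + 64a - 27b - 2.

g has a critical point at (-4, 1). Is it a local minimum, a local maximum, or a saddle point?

The mixed partial ∂²g/∂a∂b is 0, so the Hessian at any point is diag(g_aa, g_bb) = diag(24(-a^2 - 2a + 2), 18(-b + 2)).
At (-4, 1): H = diag(-144, 18).
The eigenvalues have opposite signs, so H is indefinite: a saddle point.

saddle point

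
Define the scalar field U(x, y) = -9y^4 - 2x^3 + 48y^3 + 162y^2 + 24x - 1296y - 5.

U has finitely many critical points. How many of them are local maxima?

2

U separates as a function of x plus a function of y, so ∇U=0 decouples.
∂U/∂x = -6(x - 2)(x + 2) = 0 at x ∈ {-2, 2}; ∂U/∂y = -36(y - 4)(y - 3)(y + 3) = 0 at y ∈ {-3, 3, 4}.
The Hessian is diagonal: diag(U_xx, U_yy). Second derivatives: U_xx(-2)=24, U_xx(2)=-24; U_yy(-3)=-1512, U_yy(3)=216, U_yy(4)=-252.
Local maxima occur where both diagonal entries negative: (2, -3), (2, 4). Count: 2.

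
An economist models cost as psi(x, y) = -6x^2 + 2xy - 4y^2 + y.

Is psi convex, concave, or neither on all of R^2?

concave

psi is quadratic, so its Hessian is the constant matrix H = [[-12, 2], [2, -8]].
det(H) = 92, tr(H) = -20.
det(H) > 0 and tr(H) < 0, so H is negative definite everywhere: concave.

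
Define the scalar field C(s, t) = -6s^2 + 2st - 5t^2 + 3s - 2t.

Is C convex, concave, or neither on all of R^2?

concave

C is quadratic, so its Hessian is the constant matrix H = [[-12, 2], [2, -10]].
det(H) = 116, tr(H) = -22.
det(H) > 0 and tr(H) < 0, so H is negative definite everywhere: concave.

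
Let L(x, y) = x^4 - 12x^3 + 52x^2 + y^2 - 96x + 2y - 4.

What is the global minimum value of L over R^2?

-69

L(x,y) separates as P(x) + Q(y) − 4, so its minimum is min P + min Q − 4.
P'(x) = 4(x - 4)(x - 3)(x - 2) vanishes at x ∈ {2, 3, 4}; Q'(y) = 2y + 2 vanishes at y ∈ {-1}.
Local minima of P (where P''>0): P(2)=-64, P(4)=-64. Local minima of Q: Q(-1)=-1.
So the global minimum of L is P(2) + Q(-1) − 4 = -64 − 1 − 4 = -69, attained at (2, -1).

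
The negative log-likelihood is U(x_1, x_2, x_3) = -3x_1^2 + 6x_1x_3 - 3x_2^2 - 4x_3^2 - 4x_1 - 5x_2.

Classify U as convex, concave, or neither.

U is quadratic, so its Hessian is the constant matrix H = [[-6, 0, 6], [0, -6, 0], [6, 0, -8]].
Leading principal minors: -6, 36, -72.
Signs alternate −, +, − ⇒ H ≺ 0 ⇒ concave.

concave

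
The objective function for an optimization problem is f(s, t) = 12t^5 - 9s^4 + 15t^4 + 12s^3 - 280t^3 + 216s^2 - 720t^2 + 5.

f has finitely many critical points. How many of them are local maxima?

f separates as a function of s plus a function of t, so ∇f=0 decouples.
∂f/∂s = -36s(s - 4)(s + 3) = 0 at s ∈ {-3, 0, 4}; ∂f/∂t = 60t(t - 4)(t + 2)(t + 3) = 0 at t ∈ {-3, -2, 0, 4}.
The Hessian is diagonal: diag(f_ss, f_tt). Second derivatives: f_ss(-3)=-756, f_ss(0)=432, f_ss(4)=-1008; f_tt(-3)=-1260, f_tt(-2)=720, f_tt(0)=-1440, f_tt(4)=10080.
Local maxima occur where both diagonal entries negative: (-3, -3), (-3, 0), (4, -3), (4, 0). Count: 4.

4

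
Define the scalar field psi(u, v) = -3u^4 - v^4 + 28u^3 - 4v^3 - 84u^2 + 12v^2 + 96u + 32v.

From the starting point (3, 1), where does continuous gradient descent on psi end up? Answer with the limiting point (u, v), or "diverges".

psi is separable, so gradient descent decouples: u follows -∂psi/∂u, v follows -∂psi/∂v.
∂psi/∂u = -12(u - 4)(u - 2)(u - 1); at u=3 this is 24, so u decreases.
∂psi/∂v = -4(v - 2)(v + 1)(v + 4); at v=1 this is 40, so v decreases.
u converges to its nearest critical value 2 (a local min of the u-part); v converges to -1. The iterate converges to (2, -1).

(2, -1)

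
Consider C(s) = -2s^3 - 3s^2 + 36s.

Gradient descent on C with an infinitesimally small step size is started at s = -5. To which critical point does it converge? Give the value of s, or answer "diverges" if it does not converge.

C'(s) = -6(s - 2)(s + 3), so C'(-5) = -84.
Gradient descent moves in the -C' direction, i.e. s is increasing.
The nearest critical point in that direction is s = -3, where C'' = 30 > 0 (a local minimum). The iterate converges there.

-3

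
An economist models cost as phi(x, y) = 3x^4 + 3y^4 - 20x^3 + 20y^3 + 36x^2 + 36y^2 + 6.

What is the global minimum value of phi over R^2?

phi(x,y) separates as P(x) + Q(y) + 6, so its minimum is min P + min Q + 6.
P'(x) = 12x(x - 3)(x - 2) vanishes at x ∈ {0, 2, 3}; Q'(y) = 12y(y + 2)(y + 3) vanishes at y ∈ {-3, -2, 0}.
Local minima of P (where P''>0): P(0)=0, P(3)=27. Local minima of Q: Q(-3)=27, Q(0)=0.
So the global minimum of phi is P(0) + Q(0) + 6 = 0 + 0 + 6 = 6, attained at (0, 0).

6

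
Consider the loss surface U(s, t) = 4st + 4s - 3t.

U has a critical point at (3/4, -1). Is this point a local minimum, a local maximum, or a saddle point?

The Hessian of U is constant: H = [[0, 4], [4, 0]].
det(H) = 0·0 − 4² = -16.
Since det(H) < 0, H is indefinite and the critical point is a saddle point.

saddle point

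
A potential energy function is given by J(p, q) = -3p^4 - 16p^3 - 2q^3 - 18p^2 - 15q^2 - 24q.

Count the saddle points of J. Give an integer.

J separates as a function of p plus a function of q, so ∇J=0 decouples.
∂J/∂p = -12p(p + 1)(p + 3) = 0 at p ∈ {-3, -1, 0}; ∂J/∂q = -6(q + 1)(q + 4) = 0 at q ∈ {-4, -1}.
The Hessian is diagonal: diag(J_pp, J_qq). Second derivatives: J_pp(-3)=-72, J_pp(-1)=24, J_pp(0)=-36; J_qq(-4)=18, J_qq(-1)=-18.
Saddle points occur where the two diagonal entries have opposite signs: (-3, -4), (-1, -1), (0, -4). Count: 3.

3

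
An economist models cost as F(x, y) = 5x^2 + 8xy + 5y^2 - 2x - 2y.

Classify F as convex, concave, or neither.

convex

F is quadratic, so its Hessian is the constant matrix H = [[10, 8], [8, 10]].
det(H) = 36, tr(H) = 20.
det(H) > 0 and tr(H) > 0, so H is positive definite everywhere: convex.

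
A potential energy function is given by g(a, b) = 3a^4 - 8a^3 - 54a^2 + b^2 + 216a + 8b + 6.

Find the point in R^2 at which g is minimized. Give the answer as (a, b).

g(a,b) separates as P(a) + Q(b) + 6, so its minimum is min P + min Q + 6.
P'(a) = 12(a - 3)(a - 2)(a + 3) vanishes at a ∈ {-3, 2, 3}; Q'(b) = 2b + 8 vanishes at b ∈ {-4}.
Local minima of P (where P''>0): P(-3)=-675, P(3)=189. Local minima of Q: Q(-4)=-16.
So the global minimum of g is P(-3) + Q(-4) + 6 = -675 − 16 + 6 = -685, attained at (-3, -4).

(-3, -4)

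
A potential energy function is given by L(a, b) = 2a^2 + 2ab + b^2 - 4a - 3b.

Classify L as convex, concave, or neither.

L is quadratic, so its Hessian is the constant matrix H = [[4, 2], [2, 2]].
det(H) = 4, tr(H) = 6.
det(H) > 0 and tr(H) > 0, so H is positive definite everywhere: convex.

convex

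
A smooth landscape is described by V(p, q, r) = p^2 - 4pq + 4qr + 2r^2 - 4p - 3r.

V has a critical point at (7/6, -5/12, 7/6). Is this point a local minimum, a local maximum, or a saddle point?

The Hessian is constant: H = [[2, -4, 0], [-4, 0, 4], [0, 4, 4]].
Leading principal minors: Δ₁ = 2, Δ₂ = -16, Δ₃ = -96.
The minors fit neither the all-positive nor the alternating-sign pattern, so H is indefinite: a saddle point.

saddle point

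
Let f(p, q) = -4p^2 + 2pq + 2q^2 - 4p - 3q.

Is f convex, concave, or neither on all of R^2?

neither

f is quadratic, so its Hessian is the constant matrix H = [[-8, 2], [2, 4]].
det(H) = -36, tr(H) = -4.
det(H) < 0, so H is indefinite: neither convex nor concave.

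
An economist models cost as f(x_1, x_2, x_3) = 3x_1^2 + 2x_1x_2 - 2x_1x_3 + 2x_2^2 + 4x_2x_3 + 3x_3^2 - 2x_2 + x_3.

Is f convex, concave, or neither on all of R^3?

f is quadratic, so its Hessian is the constant matrix H = [[6, 2, -2], [2, 4, 4], [-2, 4, 6]].
Leading principal minors: 6, 20, -24.
Neither pattern holds ⇒ H is indefinite ⇒ neither convex nor concave.

neither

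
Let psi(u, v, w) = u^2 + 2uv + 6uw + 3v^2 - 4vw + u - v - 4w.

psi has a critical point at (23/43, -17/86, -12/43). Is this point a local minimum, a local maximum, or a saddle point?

saddle point

The Hessian is constant: H = [[2, 2, 6], [2, 6, -4], [6, -4, 0]].
Leading principal minors: Δ₁ = 2, Δ₂ = 8, Δ₃ = -344.
The minors fit neither the all-positive nor the alternating-sign pattern, so H is indefinite: a saddle point.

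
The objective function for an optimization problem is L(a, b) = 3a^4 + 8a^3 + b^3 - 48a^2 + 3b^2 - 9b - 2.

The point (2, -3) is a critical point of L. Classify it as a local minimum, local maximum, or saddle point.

saddle point

The mixed partial ∂²L/∂a∂b is 0, so the Hessian at any point is diag(L_aa, L_bb) = diag(12(3a^2 + 4a - 8), 6(b + 1)).
At (2, -3): H = diag(144, -12).
The eigenvalues have opposite signs, so H is indefinite: a saddle point.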